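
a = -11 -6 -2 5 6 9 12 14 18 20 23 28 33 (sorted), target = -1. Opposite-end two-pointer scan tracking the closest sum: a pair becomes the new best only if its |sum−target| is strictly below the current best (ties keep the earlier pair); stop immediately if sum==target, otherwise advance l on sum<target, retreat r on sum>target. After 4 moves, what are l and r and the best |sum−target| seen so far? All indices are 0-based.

[0,12] -11+33=22 d=23 * → r--
[0,11] -11+28=17 d=18 * → r--
[0,10] -11+23=12 d=13 * → r--
[0,9] -11+20=9 d=10 * → r--

l=0, r=8, best |Δ|=10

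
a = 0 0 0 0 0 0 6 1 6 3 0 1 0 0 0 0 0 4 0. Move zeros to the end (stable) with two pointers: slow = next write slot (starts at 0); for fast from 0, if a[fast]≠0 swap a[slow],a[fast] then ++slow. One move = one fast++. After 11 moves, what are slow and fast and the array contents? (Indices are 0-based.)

slow=0 fast=0: a[fast]=0, fast++
slow=0 fast=1: a[fast]=0, fast++
slow=0 fast=2: a[fast]=0, fast++
slow=0 fast=3: a[fast]=0, fast++
slow=0 fast=4: a[fast]=0, fast++
slow=0 fast=5: a[fast]=0, fast++
slow=0 fast=6: a[fast]=6≠0 swap→a[0]=6, slow++,fast++
slow=1 fast=7: a[fast]=1≠0 swap→a[1]=1, slow++,fast++
slow=2 fast=8: a[fast]=6≠0 swap→a[2]=6, slow++,fast++
slow=3 fast=9: a[fast]=3≠0 swap→a[3]=3, slow++,fast++
slow=4 fast=10: a[fast]=0, fast++

slow=4, fast=11, a=[6, 1, 6, 3, 0, 0, 0, 0, 0, 0, 0, 1, 0, 0, 0, 0, 0, 4, 0]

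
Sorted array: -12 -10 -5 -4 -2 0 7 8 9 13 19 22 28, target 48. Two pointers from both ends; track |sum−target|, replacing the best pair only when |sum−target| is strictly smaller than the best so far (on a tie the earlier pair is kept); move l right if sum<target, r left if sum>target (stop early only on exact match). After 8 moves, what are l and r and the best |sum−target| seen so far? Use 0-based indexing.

l=0 r=12: -12+28=16 d=32 *, l++
l=1 r=12: -10+28=18 d=30 *, l++
l=2 r=12: -5+28=23 d=25 *, l++
l=3 r=12: -4+28=24 d=24 *, l++
l=4 r=12: -2+28=26 d=22 *, l++
l=5 r=12: 0+28=28 d=20 *, l++
l=6 r=12: 7+28=35 d=13 *, l++
l=7 r=12: 8+28=36 d=12 *, l++

l=8, r=12, best |Δ|=12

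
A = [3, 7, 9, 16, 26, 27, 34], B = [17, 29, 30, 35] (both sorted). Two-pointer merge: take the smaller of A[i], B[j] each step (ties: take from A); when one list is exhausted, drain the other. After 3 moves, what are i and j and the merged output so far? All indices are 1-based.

i=4, j=1, merged so far=[3, 7, 9]

i=1 j=1: A[i]=3<=B[j]=17 take 3, i++
i=2 j=1: A[i]=7<=B[j]=17 take 7, i++
i=3 j=1: A[i]=9<=B[j]=17 take 9, i++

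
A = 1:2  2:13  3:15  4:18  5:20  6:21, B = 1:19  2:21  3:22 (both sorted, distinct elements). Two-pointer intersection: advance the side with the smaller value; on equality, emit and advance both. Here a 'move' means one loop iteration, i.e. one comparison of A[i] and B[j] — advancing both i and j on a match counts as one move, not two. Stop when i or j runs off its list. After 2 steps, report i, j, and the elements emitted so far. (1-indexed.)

[i=1,j=1] 2<19 → i++
[i=2,j=1] 13<19 → i++

i=3, j=1, emitted=[]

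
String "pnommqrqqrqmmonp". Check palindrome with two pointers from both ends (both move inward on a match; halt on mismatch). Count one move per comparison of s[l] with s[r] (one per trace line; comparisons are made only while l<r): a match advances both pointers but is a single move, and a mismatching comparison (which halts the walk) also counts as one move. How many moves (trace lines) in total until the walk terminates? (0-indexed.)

8 moves

[0,15] 'p'=='p' → l++,r--
[1,14] 'n'=='n' → l++,r--
[2,13] 'o'=='o' → l++,r--
[3,12] 'm'=='m' → l++,r--
[4,11] 'm'=='m' → l++,r--
[5,10] 'q'=='q' → l++,r--
[6,9] 'r'=='r' → l++,r--
[7,8] 'q'=='q' → l++,r--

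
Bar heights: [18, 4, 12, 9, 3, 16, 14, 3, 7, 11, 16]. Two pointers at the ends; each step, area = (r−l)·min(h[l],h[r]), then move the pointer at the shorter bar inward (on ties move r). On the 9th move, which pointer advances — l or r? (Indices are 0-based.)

l=0 r=10: min(18,16)*10=160 best=160 *, r--
l=0 r=9: min(18,11)*9=99 best=160, r--
l=0 r=8: min(18,7)*8=56 best=160, r--
l=0 r=7: min(18,3)*7=21 best=160, r--
l=0 r=6: min(18,14)*6=84 best=160, r--
l=0 r=5: min(18,16)*5=80 best=160, r--
l=0 r=4: min(18,3)*4=12 best=160, r--
l=0 r=3: min(18,9)*3=27 best=160, r--
l=0 r=2: min(18,12)*2=24 best=160, r--

r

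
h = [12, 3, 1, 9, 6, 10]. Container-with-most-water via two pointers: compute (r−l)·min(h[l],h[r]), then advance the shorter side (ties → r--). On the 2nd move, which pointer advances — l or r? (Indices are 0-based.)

l=0 r=5: min(12,10)*5=50 best=50 *, r--
l=0 r=4: min(12,6)*4=24 best=50, r--

r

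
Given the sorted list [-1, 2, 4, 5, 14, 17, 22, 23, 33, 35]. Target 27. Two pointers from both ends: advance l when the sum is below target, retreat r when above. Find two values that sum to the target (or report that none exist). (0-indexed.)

l=0 r=9: -1+35=34 >27, r--
l=0 r=8: -1+33=32 >27, r--
l=0 r=7: -1+23=22 <27, l++
l=1 r=7: 2+23=25 <27, l++
l=2 r=7: 4+23=27, found

(4, 23)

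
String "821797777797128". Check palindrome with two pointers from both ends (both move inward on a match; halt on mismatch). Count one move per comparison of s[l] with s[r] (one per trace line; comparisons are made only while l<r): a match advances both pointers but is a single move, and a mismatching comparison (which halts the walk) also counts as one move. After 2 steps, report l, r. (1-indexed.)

[1,15] '8'=='8' → l++,r--
[2,14] '2'=='2' → l++,r--

l=3, r=13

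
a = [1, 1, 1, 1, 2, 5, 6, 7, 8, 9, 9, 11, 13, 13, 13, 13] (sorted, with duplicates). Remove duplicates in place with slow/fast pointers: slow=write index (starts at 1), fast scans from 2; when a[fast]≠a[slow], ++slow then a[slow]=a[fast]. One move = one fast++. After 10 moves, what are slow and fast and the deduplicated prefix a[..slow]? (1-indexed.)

slow=7, fast=12, prefix=[1, 2, 5, 6, 7, 8, 9]

slow=1 fast=2: a[fast]=1=a[slow] dup, fast++
slow=1 fast=3: a[fast]=1=a[slow] dup, fast++
slow=1 fast=4: a[fast]=1=a[slow] dup, fast++
slow=1 fast=5: a[fast]=2≠a[slow]=1 write a[2]=2, slow++,fast++
slow=2 fast=6: a[fast]=5≠a[slow]=2 write a[3]=5, slow++,fast++
slow=3 fast=7: a[fast]=6≠a[slow]=5 write a[4]=6, slow++,fast++
slow=4 fast=8: a[fast]=7≠a[slow]=6 write a[5]=7, slow++,fast++
slow=5 fast=9: a[fast]=8≠a[slow]=7 write a[6]=8, slow++,fast++
slow=6 fast=10: a[fast]=9≠a[slow]=8 write a[7]=9, slow++,fast++
slow=7 fast=11: a[fast]=9=a[slow] dup, fast++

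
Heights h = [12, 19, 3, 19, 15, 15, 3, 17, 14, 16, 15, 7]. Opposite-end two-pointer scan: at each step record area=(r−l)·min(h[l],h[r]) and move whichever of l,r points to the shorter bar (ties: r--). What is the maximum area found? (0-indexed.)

l=0 r=11: min(12,7)*11=77 best=77 *, r--
l=0 r=10: min(12,15)*10=120 best=120 *, l++
l=1 r=10: min(19,15)*9=135 best=135 *, r--
l=1 r=9: min(19,16)*8=128 best=135, r--
l=1 r=8: min(19,14)*7=98 best=135, r--
l=1 r=7: min(19,17)*6=102 best=135, r--
l=1 r=6: min(19,3)*5=15 best=135, r--
l=1 r=5: min(19,15)*4=60 best=135, r--
l=1 r=4: min(19,15)*3=45 best=135, r--
l=1 r=3: min(19,19)*2=38 best=135, r--
l=1 r=2: min(19,3)*1=3 best=135, r--

max area = 135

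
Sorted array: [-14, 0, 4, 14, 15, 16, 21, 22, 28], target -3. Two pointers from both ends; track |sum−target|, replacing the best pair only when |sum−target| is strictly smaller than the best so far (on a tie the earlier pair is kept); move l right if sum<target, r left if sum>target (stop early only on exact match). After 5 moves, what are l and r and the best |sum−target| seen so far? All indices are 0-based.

[0,8] -14+28=14 d=17 * → r--
[0,7] -14+22=8 d=11 * → r--
[0,6] -14+21=7 d=10 * → r--
[0,5] -14+16=2 d=5 * → r--
[0,4] -14+15=1 d=4 * → r--

l=0, r=3, best |Δ|=4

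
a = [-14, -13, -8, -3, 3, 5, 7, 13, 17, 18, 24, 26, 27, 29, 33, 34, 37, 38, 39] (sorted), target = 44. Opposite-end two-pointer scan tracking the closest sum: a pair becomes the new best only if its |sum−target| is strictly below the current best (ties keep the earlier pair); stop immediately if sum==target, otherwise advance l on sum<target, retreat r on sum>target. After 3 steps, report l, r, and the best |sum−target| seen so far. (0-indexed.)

l=0 r=18: -14+39=25 d=19 *, l++
l=1 r=18: -13+39=26 d=18 *, l++
l=2 r=18: -8+39=31 d=13 *, l++

l=3, r=18, best |Δ|=13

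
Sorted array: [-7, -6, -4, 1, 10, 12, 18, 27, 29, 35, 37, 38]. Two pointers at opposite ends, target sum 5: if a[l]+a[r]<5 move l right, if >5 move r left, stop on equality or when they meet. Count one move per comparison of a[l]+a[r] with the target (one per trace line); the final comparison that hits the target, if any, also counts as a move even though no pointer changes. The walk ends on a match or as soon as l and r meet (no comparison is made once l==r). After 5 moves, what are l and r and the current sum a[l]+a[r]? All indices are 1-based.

l=1 r=12: -7+38=31 >5, r--
l=1 r=11: -7+37=30 >5, r--
l=1 r=10: -7+35=28 >5, r--
l=1 r=9: -7+29=22 >5, r--
l=1 r=8: -7+27=20 >5, r--

l=1, r=7, sum=11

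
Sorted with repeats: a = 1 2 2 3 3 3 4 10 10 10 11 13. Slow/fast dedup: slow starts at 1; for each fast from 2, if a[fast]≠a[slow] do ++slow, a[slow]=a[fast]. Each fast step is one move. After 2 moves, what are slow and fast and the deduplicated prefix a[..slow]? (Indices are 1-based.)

slow=2, fast=4, prefix=[1, 2]

slow=1 fast=2: a[fast]=2≠a[slow]=1 write a[2]=2, slow++,fast++
slow=2 fast=3: a[fast]=2=a[slow] dup, fast++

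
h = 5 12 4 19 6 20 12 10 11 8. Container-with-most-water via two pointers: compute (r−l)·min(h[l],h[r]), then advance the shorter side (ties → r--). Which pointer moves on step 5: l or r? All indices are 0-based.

[0,9] min(5,8)*9=45 best=45 * → l++
[1,9] min(12,8)*8=64 best=64 * → r--
[1,8] min(12,11)*7=77 best=77 * → r--
[1,7] min(12,10)*6=60 best=77 → r--
[1,6] min(12,12)*5=60 best=77 → r--

r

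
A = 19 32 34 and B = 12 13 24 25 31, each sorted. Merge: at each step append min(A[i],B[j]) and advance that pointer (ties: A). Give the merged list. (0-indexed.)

[i=0,j=0] A[i]=19>B[j]=12 take 12 → j++
[i=0,j=1] A[i]=19>B[j]=13 take 13 → j++
[i=0,j=2] A[i]=19<=B[j]=24 take 19 → i++
[i=1,j=2] A[i]=32>B[j]=24 take 24 → j++
[i=1,j=3] A[i]=32>B[j]=25 take 25 → j++
[i=1,j=4] A[i]=32>B[j]=31 take 31 → j++
[i=1,j=5] B done, take A[i]=32 → i++
[i=2,j=5] B done, take A[i]=34 → i++

[12, 13, 19, 24, 25, 31, 32, 34]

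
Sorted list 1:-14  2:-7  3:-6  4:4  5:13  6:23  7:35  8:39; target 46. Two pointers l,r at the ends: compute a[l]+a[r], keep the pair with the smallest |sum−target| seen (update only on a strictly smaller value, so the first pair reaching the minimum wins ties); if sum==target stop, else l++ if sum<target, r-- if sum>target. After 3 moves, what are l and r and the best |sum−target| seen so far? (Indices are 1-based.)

[1,8] -14+39=25 d=21 * → l++
[2,8] -7+39=32 d=14 * → l++
[3,8] -6+39=33 d=13 * → l++

l=4, r=8, best |Δ|=13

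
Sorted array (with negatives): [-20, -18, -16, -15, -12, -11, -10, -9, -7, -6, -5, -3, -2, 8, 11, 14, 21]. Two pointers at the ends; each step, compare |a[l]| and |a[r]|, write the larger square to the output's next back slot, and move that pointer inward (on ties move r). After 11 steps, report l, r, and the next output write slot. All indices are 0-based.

l=8, r=13, next write slot=5

[0,16] |-20|<=|21| out[16]=441 → r--
[0,15] |-20|>|14| out[15]=400 → l++
[1,15] |-18|>|14| out[14]=324 → l++
[2,15] |-16|>|14| out[13]=256 → l++
[3,15] |-15|>|14| out[12]=225 → l++
[4,15] |-12|<=|14| out[11]=196 → r--
[4,14] |-12|>|11| out[10]=144 → l++
[5,14] |-11|<=|11| out[9]=121 → r--
[5,13] |-11|>|8| out[8]=121 → l++
[6,13] |-10|>|8| out[7]=100 → l++
[7,13] |-9|>|8| out[6]=81 → l++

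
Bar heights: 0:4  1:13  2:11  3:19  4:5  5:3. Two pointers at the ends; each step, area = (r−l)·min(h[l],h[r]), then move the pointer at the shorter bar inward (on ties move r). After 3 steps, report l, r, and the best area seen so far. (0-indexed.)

l=1, r=3, best area=16

l=0 r=5: min(4,3)*5=15 best=15 *, r--
l=0 r=4: min(4,5)*4=16 best=16 *, l++
l=1 r=4: min(13,5)*3=15 best=16, r--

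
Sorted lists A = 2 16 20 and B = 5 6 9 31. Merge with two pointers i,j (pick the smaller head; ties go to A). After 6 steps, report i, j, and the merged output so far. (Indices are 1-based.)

[i=1,j=1] A[i]=2<=B[j]=5 take 2 → i++
[i=2,j=1] A[i]=16>B[j]=5 take 5 → j++
[i=2,j=2] A[i]=16>B[j]=6 take 6 → j++
[i=2,j=3] A[i]=16>B[j]=9 take 9 → j++
[i=2,j=4] A[i]=16<=B[j]=31 take 16 → i++
[i=3,j=4] A[i]=20<=B[j]=31 take 20 → i++

i=4, j=4, merged so far=[2, 5, 6, 9, 16, 20]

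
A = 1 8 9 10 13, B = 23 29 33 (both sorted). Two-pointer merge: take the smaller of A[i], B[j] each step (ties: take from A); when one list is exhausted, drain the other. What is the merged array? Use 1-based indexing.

[1, 8, 9, 10, 13, 23, 29, 33]

i=1 j=1: A[i]=1<=B[j]=23 take 1, i++
i=2 j=1: A[i]=8<=B[j]=23 take 8, i++
i=3 j=1: A[i]=9<=B[j]=23 take 9, i++
i=4 j=1: A[i]=10<=B[j]=23 take 10, i++
i=5 j=1: A[i]=13<=B[j]=23 take 13, i++
i=6 j=1: A done, take B[j]=23, j++
i=6 j=2: A done, take B[j]=29, j++
i=6 j=3: A done, take B[j]=33, j++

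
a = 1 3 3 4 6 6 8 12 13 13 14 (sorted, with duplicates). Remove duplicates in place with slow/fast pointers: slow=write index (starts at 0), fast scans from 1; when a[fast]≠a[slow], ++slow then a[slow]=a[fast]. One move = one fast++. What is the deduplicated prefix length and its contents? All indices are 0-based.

(s=0,f=1) a[fast]=3≠a[slow]=1 write a[1]=3 → slow++,fast++
(s=1,f=2) a[fast]=3=a[slow] dup → fast++
(s=1,f=3) a[fast]=4≠a[slow]=3 write a[2]=4 → slow++,fast++
(s=2,f=4) a[fast]=6≠a[slow]=4 write a[3]=6 → slow++,fast++
(s=3,f=5) a[fast]=6=a[slow] dup → fast++
(s=3,f=6) a[fast]=8≠a[slow]=6 write a[4]=8 → slow++,fast++
(s=4,f=7) a[fast]=12≠a[slow]=8 write a[5]=12 → slow++,fast++
(s=5,f=8) a[fast]=13≠a[slow]=12 write a[6]=13 → slow++,fast++
(s=6,f=9) a[fast]=13=a[slow] dup → fast++
(s=6,f=10) a[fast]=14≠a[slow]=13 write a[7]=14 → slow++,fast++

length 8; prefix = [1, 3, 4, 6, 8, 12, 13, 14]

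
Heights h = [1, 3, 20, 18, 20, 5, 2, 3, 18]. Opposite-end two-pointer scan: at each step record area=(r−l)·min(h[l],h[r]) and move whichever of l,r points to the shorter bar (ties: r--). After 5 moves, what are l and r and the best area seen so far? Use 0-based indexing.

l=2, r=5, best area=108

[0,8] min(1,18)*8=8 best=8 * → l++
[1,8] min(3,18)*7=21 best=21 * → l++
[2,8] min(20,18)*6=108 best=108 * → r--
[2,7] min(20,3)*5=15 best=108 → r--
[2,6] min(20,2)*4=8 best=108 → r--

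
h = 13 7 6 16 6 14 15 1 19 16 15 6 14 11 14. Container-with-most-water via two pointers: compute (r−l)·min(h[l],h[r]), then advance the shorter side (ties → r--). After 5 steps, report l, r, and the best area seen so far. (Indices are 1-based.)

l=4, r=13, best area=182

l=1 r=15: min(13,14)*14=182 best=182 *, l++
l=2 r=15: min(7,14)*13=91 best=182, l++
l=3 r=15: min(6,14)*12=72 best=182, l++
l=4 r=15: min(16,14)*11=154 best=182, r--
l=4 r=14: min(16,11)*10=110 best=182, r--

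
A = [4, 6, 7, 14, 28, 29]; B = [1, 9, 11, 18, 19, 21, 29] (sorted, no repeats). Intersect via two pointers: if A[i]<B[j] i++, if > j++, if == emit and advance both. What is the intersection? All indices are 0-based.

intersection = [29]

[i=0,j=0] 4>1 → j++
[i=0,j=1] 4<9 → i++
[i=1,j=1] 6<9 → i++
[i=2,j=1] 7<9 → i++
[i=3,j=1] 14>9 → j++
[i=3,j=2] 14>11 → j++
[i=3,j=3] 14<18 → i++
[i=4,j=3] 28>18 → j++
[i=4,j=4] 28>19 → j++
[i=4,j=5] 28>21 → j++
[i=4,j=6] 28<29 → i++
[i=5,j=6] 29==29 emit → i++,j++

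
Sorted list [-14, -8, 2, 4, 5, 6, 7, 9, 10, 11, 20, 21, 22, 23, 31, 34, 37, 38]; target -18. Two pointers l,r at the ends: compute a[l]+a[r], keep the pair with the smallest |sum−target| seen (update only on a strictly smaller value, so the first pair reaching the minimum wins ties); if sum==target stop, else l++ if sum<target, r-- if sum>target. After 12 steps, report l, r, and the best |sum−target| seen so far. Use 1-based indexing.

l=1 r=18: -14+38=24 d=42 *, r--
l=1 r=17: -14+37=23 d=41 *, r--
l=1 r=16: -14+34=20 d=38 *, r--
l=1 r=15: -14+31=17 d=35 *, r--
l=1 r=14: -14+23=9 d=27 *, r--
l=1 r=13: -14+22=8 d=26 *, r--
l=1 r=12: -14+21=7 d=25 *, r--
l=1 r=11: -14+20=6 d=24 *, r--
l=1 r=10: -14+11=-3 d=15 *, r--
l=1 r=9: -14+10=-4 d=14 *, r--
l=1 r=8: -14+9=-5 d=13 *, r--
l=1 r=7: -14+7=-7 d=11 *, r--

l=1, r=6, best |Δ|=11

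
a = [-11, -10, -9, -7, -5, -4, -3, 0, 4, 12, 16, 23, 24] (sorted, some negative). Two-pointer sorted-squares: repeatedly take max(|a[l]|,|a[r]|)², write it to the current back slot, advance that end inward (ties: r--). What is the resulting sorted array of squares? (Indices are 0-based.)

l=0 r=12: |-11|<=|24| out[12]=576, r--
l=0 r=11: |-11|<=|23| out[11]=529, r--
l=0 r=10: |-11|<=|16| out[10]=256, r--
l=0 r=9: |-11|<=|12| out[9]=144, r--
l=0 r=8: |-11|>|4| out[8]=121, l++
l=1 r=8: |-10|>|4| out[7]=100, l++
l=2 r=8: |-9|>|4| out[6]=81, l++
l=3 r=8: |-7|>|4| out[5]=49, l++
l=4 r=8: |-5|>|4| out[4]=25, l++
l=5 r=8: |-4|<=|4| out[3]=16, r--
l=5 r=7: |-4|>|0| out[2]=16, l++
l=6 r=7: |-3|>|0| out[1]=9, l++
l=7 r=7: |0|<=|0| out[0]=0, r--

[0, 9, 16, 16, 25, 49, 81, 100, 121, 144, 256, 529, 576]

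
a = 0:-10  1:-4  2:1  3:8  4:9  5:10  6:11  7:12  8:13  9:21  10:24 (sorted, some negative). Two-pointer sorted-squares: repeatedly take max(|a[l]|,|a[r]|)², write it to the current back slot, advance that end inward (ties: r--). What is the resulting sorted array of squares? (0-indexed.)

[1, 16, 64, 81, 100, 100, 121, 144, 169, 441, 576]

l=0 r=10: |-10|<=|24| out[10]=576, r--
l=0 r=9: |-10|<=|21| out[9]=441, r--
l=0 r=8: |-10|<=|13| out[8]=169, r--
l=0 r=7: |-10|<=|12| out[7]=144, r--
l=0 r=6: |-10|<=|11| out[6]=121, r--
l=0 r=5: |-10|<=|10| out[5]=100, r--
l=0 r=4: |-10|>|9| out[4]=100, l++
l=1 r=4: |-4|<=|9| out[3]=81, r--
l=1 r=3: |-4|<=|8| out[2]=64, r--
l=1 r=2: |-4|>|1| out[1]=16, l++
l=2 r=2: |1|<=|1| out[0]=1, r--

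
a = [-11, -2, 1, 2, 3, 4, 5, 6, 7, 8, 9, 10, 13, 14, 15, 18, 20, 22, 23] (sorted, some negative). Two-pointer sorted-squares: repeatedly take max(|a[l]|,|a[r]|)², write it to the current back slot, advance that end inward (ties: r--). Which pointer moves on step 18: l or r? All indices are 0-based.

[0,18] |-11|<=|23| out[18]=529 → r--
[0,17] |-11|<=|22| out[17]=484 → r--
[0,16] |-11|<=|20| out[16]=400 → r--
[0,15] |-11|<=|18| out[15]=324 → r--
[0,14] |-11|<=|15| out[14]=225 → r--
[0,13] |-11|<=|14| out[13]=196 → r--
[0,12] |-11|<=|13| out[12]=169 → r--
[0,11] |-11|>|10| out[11]=121 → l++
[1,11] |-2|<=|10| out[10]=100 → r--
[1,10] |-2|<=|9| out[9]=81 → r--
[1,9] |-2|<=|8| out[8]=64 → r--
[1,8] |-2|<=|7| out[7]=49 → r--
[1,7] |-2|<=|6| out[6]=36 → r--
[1,6] |-2|<=|5| out[5]=25 → r--
[1,5] |-2|<=|4| out[4]=16 → r--
[1,4] |-2|<=|3| out[3]=9 → r--
[1,3] |-2|<=|2| out[2]=4 → r--
[1,2] |-2|>|1| out[1]=4 → l++

l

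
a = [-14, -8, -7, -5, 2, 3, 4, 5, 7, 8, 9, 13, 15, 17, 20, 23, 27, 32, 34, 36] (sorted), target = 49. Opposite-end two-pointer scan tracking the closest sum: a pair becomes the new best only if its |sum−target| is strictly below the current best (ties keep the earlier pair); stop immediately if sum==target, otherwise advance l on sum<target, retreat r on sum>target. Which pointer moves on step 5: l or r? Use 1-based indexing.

[1,20] -14+36=22 d=27 * → l++
[2,20] -8+36=28 d=21 * → l++
[3,20] -7+36=29 d=20 * → l++
[4,20] -5+36=31 d=18 * → l++
[5,20] 2+36=38 d=11 * → l++

l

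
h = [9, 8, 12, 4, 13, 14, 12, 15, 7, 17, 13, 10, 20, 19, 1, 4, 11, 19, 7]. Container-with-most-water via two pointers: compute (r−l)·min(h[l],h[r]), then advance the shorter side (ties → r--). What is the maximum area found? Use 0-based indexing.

max area = 180

l=0 r=18: min(9,7)*18=126 best=126 *, r--
l=0 r=17: min(9,19)*17=153 best=153 *, l++
l=1 r=17: min(8,19)*16=128 best=153, l++
l=2 r=17: min(12,19)*15=180 best=180 *, l++
l=3 r=17: min(4,19)*14=56 best=180, l++
l=4 r=17: min(13,19)*13=169 best=180, l++
l=5 r=17: min(14,19)*12=168 best=180, l++
l=6 r=17: min(12,19)*11=132 best=180, l++
l=7 r=17: min(15,19)*10=150 best=180, l++
l=8 r=17: min(7,19)*9=63 best=180, l++
l=9 r=17: min(17,19)*8=136 best=180, l++
l=10 r=17: min(13,19)*7=91 best=180, l++
l=11 r=17: min(10,19)*6=60 best=180, l++
l=12 r=17: min(20,19)*5=95 best=180, r--
l=12 r=16: min(20,11)*4=44 best=180, r--
l=12 r=15: min(20,4)*3=12 best=180, r--
l=12 r=14: min(20,1)*2=2 best=180, r--
l=12 r=13: min(20,19)*1=19 best=180, r--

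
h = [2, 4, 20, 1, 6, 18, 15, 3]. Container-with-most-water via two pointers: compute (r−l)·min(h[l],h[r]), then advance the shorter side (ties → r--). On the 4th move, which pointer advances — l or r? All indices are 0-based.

r

l=0 r=7: min(2,3)*7=14 best=14 *, l++
l=1 r=7: min(4,3)*6=18 best=18 *, r--
l=1 r=6: min(4,15)*5=20 best=20 *, l++
l=2 r=6: min(20,15)*4=60 best=60 *, r--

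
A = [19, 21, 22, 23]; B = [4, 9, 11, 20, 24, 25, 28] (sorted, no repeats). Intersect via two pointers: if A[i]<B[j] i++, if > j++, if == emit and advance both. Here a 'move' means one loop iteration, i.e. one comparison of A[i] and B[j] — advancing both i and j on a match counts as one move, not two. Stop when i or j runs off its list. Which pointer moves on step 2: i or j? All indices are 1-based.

j

i=1 j=1: 19>4, j++
i=1 j=2: 19>9, j++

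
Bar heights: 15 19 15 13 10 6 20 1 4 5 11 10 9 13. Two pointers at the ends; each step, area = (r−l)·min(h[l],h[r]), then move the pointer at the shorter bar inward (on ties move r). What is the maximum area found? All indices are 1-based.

[1,14] min(15,13)*13=169 best=169 * → r--
[1,13] min(15,9)*12=108 best=169 → r--
[1,12] min(15,10)*11=110 best=169 → r--
[1,11] min(15,11)*10=110 best=169 → r--
[1,10] min(15,5)*9=45 best=169 → r--
[1,9] min(15,4)*8=32 best=169 → r--
[1,8] min(15,1)*7=7 best=169 → r--
[1,7] min(15,20)*6=90 best=169 → l++
[2,7] min(19,20)*5=95 best=169 → l++
[3,7] min(15,20)*4=60 best=169 → l++
[4,7] min(13,20)*3=39 best=169 → l++
[5,7] min(10,20)*2=20 best=169 → l++
[6,7] min(6,20)*1=6 best=169 → l++

max area = 169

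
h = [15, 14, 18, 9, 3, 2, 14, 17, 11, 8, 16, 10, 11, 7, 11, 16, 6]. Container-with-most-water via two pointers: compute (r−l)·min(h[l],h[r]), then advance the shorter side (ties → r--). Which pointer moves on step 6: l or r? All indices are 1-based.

[1,17] min(15,6)*16=96 best=96 * → r--
[1,16] min(15,16)*15=225 best=225 * → l++
[2,16] min(14,16)*14=196 best=225 → l++
[3,16] min(18,16)*13=208 best=225 → r--
[3,15] min(18,11)*12=132 best=225 → r--
[3,14] min(18,7)*11=77 best=225 → r--

r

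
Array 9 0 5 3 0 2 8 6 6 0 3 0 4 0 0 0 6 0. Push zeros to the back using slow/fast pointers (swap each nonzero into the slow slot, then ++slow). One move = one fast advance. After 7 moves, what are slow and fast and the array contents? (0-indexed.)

slow=5, fast=7, a=[9, 5, 3, 2, 8, 0, 0, 6, 6, 0, 3, 0, 4, 0, 0, 0, 6, 0]

slow=0 fast=0: a[fast]=9≠0 swap→a[0]=9, slow++,fast++
slow=1 fast=1: a[fast]=0, fast++
slow=1 fast=2: a[fast]=5≠0 swap→a[1]=5, slow++,fast++
slow=2 fast=3: a[fast]=3≠0 swap→a[2]=3, slow++,fast++
slow=3 fast=4: a[fast]=0, fast++
slow=3 fast=5: a[fast]=2≠0 swap→a[3]=2, slow++,fast++
slow=4 fast=6: a[fast]=8≠0 swap→a[4]=8, slow++,fast++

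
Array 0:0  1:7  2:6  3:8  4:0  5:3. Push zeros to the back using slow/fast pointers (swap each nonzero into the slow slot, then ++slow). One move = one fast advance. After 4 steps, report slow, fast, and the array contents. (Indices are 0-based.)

slow=3, fast=4, a=[7, 6, 8, 0, 0, 3]

(s=0,f=0) a[fast]=0 → fast++
(s=0,f=1) a[fast]=7≠0 swap→a[0]=7 → slow++,fast++
(s=1,f=2) a[fast]=6≠0 swap→a[1]=6 → slow++,fast++
(s=2,f=3) a[fast]=8≠0 swap→a[2]=8 → slow++,fast++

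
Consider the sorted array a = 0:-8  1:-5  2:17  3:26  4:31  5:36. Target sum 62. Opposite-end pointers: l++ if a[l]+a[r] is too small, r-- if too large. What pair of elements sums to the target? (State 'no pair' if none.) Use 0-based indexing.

l=0 r=5: -8+36=28 <62, l++
l=1 r=5: -5+36=31 <62, l++
l=2 r=5: 17+36=53 <62, l++
l=3 r=5: 26+36=62, found

(26, 36)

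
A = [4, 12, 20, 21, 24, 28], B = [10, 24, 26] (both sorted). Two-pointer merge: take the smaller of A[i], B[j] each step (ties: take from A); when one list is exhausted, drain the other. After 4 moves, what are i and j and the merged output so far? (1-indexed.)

[i=1,j=1] A[i]=4<=B[j]=10 take 4 → i++
[i=2,j=1] A[i]=12>B[j]=10 take 10 → j++
[i=2,j=2] A[i]=12<=B[j]=24 take 12 → i++
[i=3,j=2] A[i]=20<=B[j]=24 take 20 → i++

i=4, j=2, merged so far=[4, 10, 12, 20]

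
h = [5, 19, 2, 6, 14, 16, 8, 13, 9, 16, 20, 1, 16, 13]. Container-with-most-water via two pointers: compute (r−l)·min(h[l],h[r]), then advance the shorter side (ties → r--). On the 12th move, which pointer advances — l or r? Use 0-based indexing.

l

l=0 r=13: min(5,13)*13=65 best=65 *, l++
l=1 r=13: min(19,13)*12=156 best=156 *, r--
l=1 r=12: min(19,16)*11=176 best=176 *, r--
l=1 r=11: min(19,1)*10=10 best=176, r--
l=1 r=10: min(19,20)*9=171 best=176, l++
l=2 r=10: min(2,20)*8=16 best=176, l++
l=3 r=10: min(6,20)*7=42 best=176, l++
l=4 r=10: min(14,20)*6=84 best=176, l++
l=5 r=10: min(16,20)*5=80 best=176, l++
l=6 r=10: min(8,20)*4=32 best=176, l++
l=7 r=10: min(13,20)*3=39 best=176, l++
l=8 r=10: min(9,20)*2=18 best=176, l++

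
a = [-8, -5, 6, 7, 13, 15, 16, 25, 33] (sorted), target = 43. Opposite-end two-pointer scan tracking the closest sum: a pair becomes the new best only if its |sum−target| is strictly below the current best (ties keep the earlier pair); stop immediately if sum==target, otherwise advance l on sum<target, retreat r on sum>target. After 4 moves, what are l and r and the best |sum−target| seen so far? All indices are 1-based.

l=5, r=9, best |Δ|=3

l=1 r=9: -8+33=25 d=18 *, l++
l=2 r=9: -5+33=28 d=15 *, l++
l=3 r=9: 6+33=39 d=4 *, l++
l=4 r=9: 7+33=40 d=3 *, l++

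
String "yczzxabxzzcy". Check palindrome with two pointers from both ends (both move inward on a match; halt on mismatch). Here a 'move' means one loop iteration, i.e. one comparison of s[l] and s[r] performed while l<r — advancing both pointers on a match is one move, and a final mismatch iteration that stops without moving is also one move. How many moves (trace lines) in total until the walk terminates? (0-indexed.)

[0,11] 'y'=='y' → l++,r--
[1,10] 'c'=='c' → l++,r--
[2,9] 'z'=='z' → l++,r--
[3,8] 'z'=='z' → l++,r--
[4,7] 'x'=='x' → l++,r--
[5,6] 'a'!='b' → stop

6 moves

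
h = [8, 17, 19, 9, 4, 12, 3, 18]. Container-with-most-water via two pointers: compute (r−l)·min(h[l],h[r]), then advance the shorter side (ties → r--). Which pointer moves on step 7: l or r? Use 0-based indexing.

r

[0,7] min(8,18)*7=56 best=56 * → l++
[1,7] min(17,18)*6=102 best=102 * → l++
[2,7] min(19,18)*5=90 best=102 → r--
[2,6] min(19,3)*4=12 best=102 → r--
[2,5] min(19,12)*3=36 best=102 → r--
[2,4] min(19,4)*2=8 best=102 → r--
[2,3] min(19,9)*1=9 best=102 → r--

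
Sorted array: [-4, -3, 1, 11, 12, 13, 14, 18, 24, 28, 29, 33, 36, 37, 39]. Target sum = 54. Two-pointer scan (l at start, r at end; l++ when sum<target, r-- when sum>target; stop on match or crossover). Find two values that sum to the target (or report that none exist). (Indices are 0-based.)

(18, 36)

l=0 r=14: -4+39=35 <54, l++
l=1 r=14: -3+39=36 <54, l++
l=2 r=14: 1+39=40 <54, l++
l=3 r=14: 11+39=50 <54, l++
l=4 r=14: 12+39=51 <54, l++
l=5 r=14: 13+39=52 <54, l++
l=6 r=14: 14+39=53 <54, l++
l=7 r=14: 18+39=57 >54, r--
l=7 r=13: 18+37=55 >54, r--
l=7 r=12: 18+36=54, found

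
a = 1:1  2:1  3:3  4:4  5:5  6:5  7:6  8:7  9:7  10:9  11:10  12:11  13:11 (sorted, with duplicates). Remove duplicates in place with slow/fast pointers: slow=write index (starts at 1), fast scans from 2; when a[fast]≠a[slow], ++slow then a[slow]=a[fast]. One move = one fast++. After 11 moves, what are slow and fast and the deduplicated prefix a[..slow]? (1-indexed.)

slow=9, fast=13, prefix=[1, 3, 4, 5, 6, 7, 9, 10, 11]

(s=1,f=2) a[fast]=1=a[slow] dup → fast++
(s=1,f=3) a[fast]=3≠a[slow]=1 write a[2]=3 → slow++,fast++
(s=2,f=4) a[fast]=4≠a[slow]=3 write a[3]=4 → slow++,fast++
(s=3,f=5) a[fast]=5≠a[slow]=4 write a[4]=5 → slow++,fast++
(s=4,f=6) a[fast]=5=a[slow] dup → fast++
(s=4,f=7) a[fast]=6≠a[slow]=5 write a[5]=6 → slow++,fast++
(s=5,f=8) a[fast]=7≠a[slow]=6 write a[6]=7 → slow++,fast++
(s=6,f=9) a[fast]=7=a[slow] dup → fast++
(s=6,f=10) a[fast]=9≠a[slow]=7 write a[7]=9 → slow++,fast++
(s=7,f=11) a[fast]=10≠a[slow]=9 write a[8]=10 → slow++,fast++
(s=8,f=12) a[fast]=11≠a[slow]=10 write a[9]=11 → slow++,fast++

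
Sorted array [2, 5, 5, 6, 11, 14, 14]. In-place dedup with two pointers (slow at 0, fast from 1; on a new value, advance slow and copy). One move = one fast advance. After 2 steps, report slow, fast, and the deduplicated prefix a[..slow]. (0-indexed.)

slow=1, fast=3, prefix=[2, 5]

slow=0 fast=1: a[fast]=5≠a[slow]=2 write a[1]=5, slow++,fast++
slow=1 fast=2: a[fast]=5=a[slow] dup, fast++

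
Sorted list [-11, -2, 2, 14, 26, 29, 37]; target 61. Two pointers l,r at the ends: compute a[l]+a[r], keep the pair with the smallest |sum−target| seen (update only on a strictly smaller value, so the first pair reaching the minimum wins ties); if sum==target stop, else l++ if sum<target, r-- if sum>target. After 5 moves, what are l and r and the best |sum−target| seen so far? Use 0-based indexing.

l=4, r=5, best |Δ|=2

l=0 r=6: -11+37=26 d=35 *, l++
l=1 r=6: -2+37=35 d=26 *, l++
l=2 r=6: 2+37=39 d=22 *, l++
l=3 r=6: 14+37=51 d=10 *, l++
l=4 r=6: 26+37=63 d=2 *, r--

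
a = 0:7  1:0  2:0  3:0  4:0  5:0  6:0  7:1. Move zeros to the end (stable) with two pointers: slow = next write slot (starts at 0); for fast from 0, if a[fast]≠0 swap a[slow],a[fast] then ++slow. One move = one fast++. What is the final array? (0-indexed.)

[7, 1, 0, 0, 0, 0, 0, 0]

slow=0 fast=0: a[fast]=7≠0 swap→a[0]=7, slow++,fast++
slow=1 fast=1: a[fast]=0, fast++
slow=1 fast=2: a[fast]=0, fast++
slow=1 fast=3: a[fast]=0, fast++
slow=1 fast=4: a[fast]=0, fast++
slow=1 fast=5: a[fast]=0, fast++
slow=1 fast=6: a[fast]=0, fast++
slow=1 fast=7: a[fast]=1≠0 swap→a[1]=1, slow++,fast++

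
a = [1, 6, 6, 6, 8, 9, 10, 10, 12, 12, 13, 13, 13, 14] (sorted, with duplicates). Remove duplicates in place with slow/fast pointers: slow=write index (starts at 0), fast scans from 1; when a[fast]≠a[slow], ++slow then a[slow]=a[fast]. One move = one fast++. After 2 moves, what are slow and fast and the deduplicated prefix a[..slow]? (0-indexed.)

(s=0,f=1) a[fast]=6≠a[slow]=1 write a[1]=6 → slow++,fast++
(s=1,f=2) a[fast]=6=a[slow] dup → fast++

slow=1, fast=3, prefix=[1, 6]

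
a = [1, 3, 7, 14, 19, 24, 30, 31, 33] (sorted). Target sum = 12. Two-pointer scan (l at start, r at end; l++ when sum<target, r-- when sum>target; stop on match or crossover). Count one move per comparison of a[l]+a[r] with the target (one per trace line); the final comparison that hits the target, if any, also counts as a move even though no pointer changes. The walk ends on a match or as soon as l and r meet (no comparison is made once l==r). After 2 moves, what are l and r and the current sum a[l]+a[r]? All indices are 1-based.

l=1, r=7, sum=31

[1,9] 1+33=34 >12 → r--
[1,8] 1+31=32 >12 → r--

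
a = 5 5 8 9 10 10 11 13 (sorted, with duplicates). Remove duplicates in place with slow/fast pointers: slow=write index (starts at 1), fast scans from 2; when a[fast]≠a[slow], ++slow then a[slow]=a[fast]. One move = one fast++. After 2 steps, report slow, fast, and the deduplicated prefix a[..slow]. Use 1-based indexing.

slow=2, fast=4, prefix=[5, 8]

slow=1 fast=2: a[fast]=5=a[slow] dup, fast++
slow=1 fast=3: a[fast]=8≠a[slow]=5 write a[2]=8, slow++,fast++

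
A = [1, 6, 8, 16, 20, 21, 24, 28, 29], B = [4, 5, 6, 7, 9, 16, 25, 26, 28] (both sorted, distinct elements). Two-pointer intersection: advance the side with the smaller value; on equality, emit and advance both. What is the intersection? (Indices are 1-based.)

intersection = [6, 16, 28]

[i=1,j=1] 1<4 → i++
[i=2,j=1] 6>4 → j++
[i=2,j=2] 6>5 → j++
[i=2,j=3] 6==6 emit → i++,j++
[i=3,j=4] 8>7 → j++
[i=3,j=5] 8<9 → i++
[i=4,j=5] 16>9 → j++
[i=4,j=6] 16==16 emit → i++,j++
[i=5,j=7] 20<25 → i++
[i=6,j=7] 21<25 → i++
[i=7,j=7] 24<25 → i++
[i=8,j=7] 28>25 → j++
[i=8,j=8] 28>26 → j++
[i=8,j=9] 28==28 emit → i++,j++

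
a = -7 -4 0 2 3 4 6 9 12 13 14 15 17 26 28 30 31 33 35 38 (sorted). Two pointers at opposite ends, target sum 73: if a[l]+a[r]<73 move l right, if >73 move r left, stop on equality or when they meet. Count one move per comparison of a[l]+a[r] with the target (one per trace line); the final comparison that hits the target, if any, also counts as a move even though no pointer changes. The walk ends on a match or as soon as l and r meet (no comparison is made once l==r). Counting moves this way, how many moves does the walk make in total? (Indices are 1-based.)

19 moves

[1,20] -7+38=31 <73 → l++
[2,20] -4+38=34 <73 → l++
[3,20] 0+38=38 <73 → l++
[4,20] 2+38=40 <73 → l++
[5,20] 3+38=41 <73 → l++
[6,20] 4+38=42 <73 → l++
[7,20] 6+38=44 <73 → l++
[8,20] 9+38=47 <73 → l++
[9,20] 12+38=50 <73 → l++
[10,20] 13+38=51 <73 → l++
[11,20] 14+38=52 <73 → l++
[12,20] 15+38=53 <73 → l++
[13,20] 17+38=55 <73 → l++
[14,20] 26+38=64 <73 → l++
[15,20] 28+38=66 <73 → l++
[16,20] 30+38=68 <73 → l++
[17,20] 31+38=69 <73 → l++
[18,20] 33+38=71 <73 → l++
[19,20] 35+38=73 → found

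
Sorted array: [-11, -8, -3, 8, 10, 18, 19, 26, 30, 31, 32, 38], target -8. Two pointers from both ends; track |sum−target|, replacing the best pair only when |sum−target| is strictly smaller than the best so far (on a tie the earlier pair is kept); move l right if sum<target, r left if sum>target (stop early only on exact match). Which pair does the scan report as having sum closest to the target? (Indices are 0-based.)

pair (-8, -3) with sum -11 (|Δ|=3)

[0,11] -11+38=27 d=35 * → r--
[0,10] -11+32=21 d=29 * → r--
[0,9] -11+31=20 d=28 * → r--
[0,8] -11+30=19 d=27 * → r--
[0,7] -11+26=15 d=23 * → r--
[0,6] -11+19=8 d=16 * → r--
[0,5] -11+18=7 d=15 * → r--
[0,4] -11+10=-1 d=7 * → r--
[0,3] -11+8=-3 d=5 * → r--
[0,2] -11+-3=-14 d=6 → l++
[1,2] -8+-3=-11 d=3 * → l++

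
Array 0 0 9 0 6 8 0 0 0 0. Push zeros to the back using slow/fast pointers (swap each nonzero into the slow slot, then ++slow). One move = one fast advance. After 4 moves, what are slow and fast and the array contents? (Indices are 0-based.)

(s=0,f=0) a[fast]=0 → fast++
(s=0,f=1) a[fast]=0 → fast++
(s=0,f=2) a[fast]=9≠0 swap→a[0]=9 → slow++,fast++
(s=1,f=3) a[fast]=0 → fast++

slow=1, fast=4, a=[9, 0, 0, 0, 6, 8, 0, 0, 0, 0]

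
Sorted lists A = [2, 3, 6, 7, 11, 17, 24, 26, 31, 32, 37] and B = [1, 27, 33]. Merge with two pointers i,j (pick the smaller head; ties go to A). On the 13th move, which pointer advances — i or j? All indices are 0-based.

i=0 j=0: A[i]=2>B[j]=1 take 1, j++
i=0 j=1: A[i]=2<=B[j]=27 take 2, i++
i=1 j=1: A[i]=3<=B[j]=27 take 3, i++
i=2 j=1: A[i]=6<=B[j]=27 take 6, i++
i=3 j=1: A[i]=7<=B[j]=27 take 7, i++
i=4 j=1: A[i]=11<=B[j]=27 take 11, i++
i=5 j=1: A[i]=17<=B[j]=27 take 17, i++
i=6 j=1: A[i]=24<=B[j]=27 take 24, i++
i=7 j=1: A[i]=26<=B[j]=27 take 26, i++
i=8 j=1: A[i]=31>B[j]=27 take 27, j++
i=8 j=2: A[i]=31<=B[j]=33 take 31, i++
i=9 j=2: A[i]=32<=B[j]=33 take 32, i++
i=10 j=2: A[i]=37>B[j]=33 take 33, j++

j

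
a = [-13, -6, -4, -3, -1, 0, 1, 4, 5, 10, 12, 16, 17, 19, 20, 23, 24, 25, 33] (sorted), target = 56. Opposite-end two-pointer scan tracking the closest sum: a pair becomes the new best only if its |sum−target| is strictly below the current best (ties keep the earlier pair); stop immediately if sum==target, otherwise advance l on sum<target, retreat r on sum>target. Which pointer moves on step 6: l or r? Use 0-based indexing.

l

l=0 r=18: -13+33=20 d=36 *, l++
l=1 r=18: -6+33=27 d=29 *, l++
l=2 r=18: -4+33=29 d=27 *, l++
l=3 r=18: -3+33=30 d=26 *, l++
l=4 r=18: -1+33=32 d=24 *, l++
l=5 r=18: 0+33=33 d=23 *, l++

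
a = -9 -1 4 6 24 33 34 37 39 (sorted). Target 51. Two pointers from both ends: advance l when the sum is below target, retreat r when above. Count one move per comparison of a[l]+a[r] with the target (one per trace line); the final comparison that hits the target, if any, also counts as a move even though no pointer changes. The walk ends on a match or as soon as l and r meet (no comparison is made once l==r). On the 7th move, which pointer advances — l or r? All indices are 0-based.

r

[0,8] -9+39=30 <51 → l++
[1,8] -1+39=38 <51 → l++
[2,8] 4+39=43 <51 → l++
[3,8] 6+39=45 <51 → l++
[4,8] 24+39=63 >51 → r--
[4,7] 24+37=61 >51 → r--
[4,6] 24+34=58 >51 → r--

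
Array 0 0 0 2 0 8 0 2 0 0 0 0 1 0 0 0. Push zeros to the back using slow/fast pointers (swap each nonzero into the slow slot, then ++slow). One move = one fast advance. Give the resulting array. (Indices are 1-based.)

(s=1,f=1) a[fast]=0 → fast++
(s=1,f=2) a[fast]=0 → fast++
(s=1,f=3) a[fast]=0 → fast++
(s=1,f=4) a[fast]=2≠0 swap→a[1]=2 → slow++,fast++
(s=2,f=5) a[fast]=0 → fast++
(s=2,f=6) a[fast]=8≠0 swap→a[2]=8 → slow++,fast++
(s=3,f=7) a[fast]=0 → fast++
(s=3,f=8) a[fast]=2≠0 swap→a[3]=2 → slow++,fast++
(s=4,f=9) a[fast]=0 → fast++
(s=4,f=10) a[fast]=0 → fast++
(s=4,f=11) a[fast]=0 → fast++
(s=4,f=12) a[fast]=0 → fast++
(s=4,f=13) a[fast]=1≠0 swap→a[4]=1 → slow++,fast++
(s=5,f=14) a[fast]=0 → fast++
(s=5,f=15) a[fast]=0 → fast++
(s=5,f=16) a[fast]=0 → fast++

[2, 8, 2, 1, 0, 0, 0, 0, 0, 0, 0, 0, 0, 0, 0, 0]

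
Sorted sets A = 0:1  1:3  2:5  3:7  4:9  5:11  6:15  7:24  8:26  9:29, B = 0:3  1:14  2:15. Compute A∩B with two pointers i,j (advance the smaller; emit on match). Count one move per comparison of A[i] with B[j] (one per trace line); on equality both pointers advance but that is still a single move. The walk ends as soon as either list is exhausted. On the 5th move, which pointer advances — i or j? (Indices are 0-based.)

i

i=0 j=0: 1<3, i++
i=1 j=0: 3==3 emit, i++,j++
i=2 j=1: 5<14, i++
i=3 j=1: 7<14, i++
i=4 j=1: 9<14, i++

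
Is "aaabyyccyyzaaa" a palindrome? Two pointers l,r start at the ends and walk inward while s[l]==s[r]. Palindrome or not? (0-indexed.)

not a palindrome (mismatch at 3,10)

[0,13] 'a'=='a' → l++,r--
[1,12] 'a'=='a' → l++,r--
[2,11] 'a'=='a' → l++,r--
[3,10] 'b'!='z' → stop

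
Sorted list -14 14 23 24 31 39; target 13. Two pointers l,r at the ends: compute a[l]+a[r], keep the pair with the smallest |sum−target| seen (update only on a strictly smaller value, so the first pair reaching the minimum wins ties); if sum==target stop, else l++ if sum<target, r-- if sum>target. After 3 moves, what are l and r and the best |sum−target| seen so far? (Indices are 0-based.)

[0,5] -14+39=25 d=12 * → r--
[0,4] -14+31=17 d=4 * → r--
[0,3] -14+24=10 d=3 * → l++

l=1, r=3, best |Δ|=3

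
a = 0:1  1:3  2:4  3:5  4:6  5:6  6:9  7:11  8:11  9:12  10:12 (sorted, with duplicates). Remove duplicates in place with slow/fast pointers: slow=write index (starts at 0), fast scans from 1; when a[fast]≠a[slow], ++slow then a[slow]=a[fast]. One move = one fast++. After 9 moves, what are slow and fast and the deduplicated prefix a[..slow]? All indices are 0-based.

(s=0,f=1) a[fast]=3≠a[slow]=1 write a[1]=3 → slow++,fast++
(s=1,f=2) a[fast]=4≠a[slow]=3 write a[2]=4 → slow++,fast++
(s=2,f=3) a[fast]=5≠a[slow]=4 write a[3]=5 → slow++,fast++
(s=3,f=4) a[fast]=6≠a[slow]=5 write a[4]=6 → slow++,fast++
(s=4,f=5) a[fast]=6=a[slow] dup → fast++
(s=4,f=6) a[fast]=9≠a[slow]=6 write a[5]=9 → slow++,fast++
(s=5,f=7) a[fast]=11≠a[slow]=9 write a[6]=11 → slow++,fast++
(s=6,f=8) a[fast]=11=a[slow] dup → fast++
(s=6,f=9) a[fast]=12≠a[slow]=11 write a[7]=12 → slow++,fast++

slow=7, fast=10, prefix=[1, 3, 4, 5, 6, 9, 11, 12]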